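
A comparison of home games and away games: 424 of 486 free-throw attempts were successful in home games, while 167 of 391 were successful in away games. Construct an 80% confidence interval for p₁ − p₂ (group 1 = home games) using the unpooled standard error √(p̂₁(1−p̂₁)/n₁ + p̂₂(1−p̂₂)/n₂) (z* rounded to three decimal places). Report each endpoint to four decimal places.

(0.4078, 0.4828)

p̂₁ = 424/486 = 0.87243, p̂₂ = 167/391 = 0.42711; p̂₁ − p̂₂ = 0.44532.
Unpooled SE = √(p̂₁(1−p̂₁)/n₁ + p̂₂(1−p̂₂)/n₂) = √(0.000229007 + 0.000625798) = 0.029237.
z* = 1.282 at the 80% level. Margin = 1.282·0.029237 = 0.03748.
So the interval runs from 0.4078 to 0.4828.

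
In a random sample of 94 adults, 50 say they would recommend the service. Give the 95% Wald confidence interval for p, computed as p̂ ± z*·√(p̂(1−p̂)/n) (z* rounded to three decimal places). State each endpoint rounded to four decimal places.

With x = 50 successes in n = 94, p̂ = 0.53191.
Standard error of p̂: √(0.248981/94) = √0.002648739 = 0.051466.
z* = 1.960 at the 95% level.
Margin = 1.960·0.051466 = 0.10087.
CI: 0.53191 ± 0.10087 = (0.4310, 0.6328).

(0.4310, 0.6328)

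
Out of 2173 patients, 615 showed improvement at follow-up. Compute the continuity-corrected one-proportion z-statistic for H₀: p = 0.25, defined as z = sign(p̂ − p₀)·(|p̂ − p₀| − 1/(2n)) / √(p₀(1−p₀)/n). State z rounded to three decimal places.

p̂ = 615/2173 = 0.28302. p̂ − p₀ = 0.033019.
1/(2n) = 0.000230.
Corrected numerator: |0.033019| − 0.000230 = 0.032789.
Null standard error: √(0.25·0.75/2173) = √0.000086286 = 0.009289.
z = +0.032789/0.009289 = 3.530.

z = 3.530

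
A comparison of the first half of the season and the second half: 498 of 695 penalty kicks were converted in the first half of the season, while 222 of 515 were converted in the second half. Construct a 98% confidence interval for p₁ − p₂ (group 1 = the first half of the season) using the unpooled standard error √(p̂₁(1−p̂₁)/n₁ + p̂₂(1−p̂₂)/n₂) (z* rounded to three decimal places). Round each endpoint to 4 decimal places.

p̂₁ = 0.71655, p̂₂ = 0.43107, so the observed difference is 0.28548.
Unpooled SE = √(p̂₁(1−p̂₁)/n₁ + p̂₂(1−p̂₂)/n₂) = √(0.000292241 + 0.000476210) = 0.027721.
For 98% confidence, z* = 2.326. Margin = 2.326·0.027721 = 0.06448.
Interval: 0.28548 ± 0.06448 → (0.2210, 0.3500).

(0.2210, 0.3500)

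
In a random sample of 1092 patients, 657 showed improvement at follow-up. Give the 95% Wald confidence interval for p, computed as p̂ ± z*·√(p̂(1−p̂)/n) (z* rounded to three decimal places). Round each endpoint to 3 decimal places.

(0.573, 0.631)

Sample proportion p̂ = 657/1092 = 0.60165.
SE(p̂) = √(0.60165·0.39835/1092) = 0.014815.
The 95% critical value is z* = 1.960.
Margin = 1.960·0.014815 = 0.02904.
Interval: 0.60165 ± 0.02904 → (0.573, 0.631).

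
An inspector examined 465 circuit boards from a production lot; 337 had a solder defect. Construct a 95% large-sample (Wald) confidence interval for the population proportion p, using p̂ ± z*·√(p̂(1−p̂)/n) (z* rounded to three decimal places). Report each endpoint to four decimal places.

Sample proportion p̂ = 337/465 = 0.72473.
SE = √(p̂(1−p̂)/n) = √(0.199496/465) = 0.020713.
z* = 1.960 at the 95% level.
Margin = 1.960·0.020713 = 0.04060.
Interval: 0.72473 ± 0.04060 → (0.6841, 0.7653).

(0.6841, 0.7653)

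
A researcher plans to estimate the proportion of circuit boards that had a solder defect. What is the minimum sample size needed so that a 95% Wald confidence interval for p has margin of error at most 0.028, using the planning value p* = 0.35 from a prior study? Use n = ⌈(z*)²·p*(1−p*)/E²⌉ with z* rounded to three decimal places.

z* = 1.960 at the 95% level.
p*(1−p*) = 0.2275.
Required n before rounding: 3.841600 × 0.2275 / 0.028² = 1114.750.
Rounding up, n = 1115.

n = 1115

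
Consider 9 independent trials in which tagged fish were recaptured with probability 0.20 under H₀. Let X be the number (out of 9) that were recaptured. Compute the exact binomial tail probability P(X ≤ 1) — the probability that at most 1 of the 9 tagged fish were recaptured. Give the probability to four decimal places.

X ~ Binomial(n=9, p=0.20).
P(X ≤ 1) = C(9,0)·0.20^0·0.80^9 + C(9,1)·0.20^1·0.80^8.
= 0.134218 + 0.301990 = 0.4362.

P = 0.4362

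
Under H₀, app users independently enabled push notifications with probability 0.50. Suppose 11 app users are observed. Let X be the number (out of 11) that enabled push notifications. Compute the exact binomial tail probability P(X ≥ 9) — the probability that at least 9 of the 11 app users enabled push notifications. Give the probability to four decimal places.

X is binomial with n = 11 and p = 0.50.
P(X ≥ 9) = C(11,9)·0.50^9·0.50^2 + C(11,10)·0.50^10·0.50^1 + C(11,11)·0.50^11·0.50^0.
= 0.026855 + 0.005371 + 0.000488 = 0.0327.

P = 0.0327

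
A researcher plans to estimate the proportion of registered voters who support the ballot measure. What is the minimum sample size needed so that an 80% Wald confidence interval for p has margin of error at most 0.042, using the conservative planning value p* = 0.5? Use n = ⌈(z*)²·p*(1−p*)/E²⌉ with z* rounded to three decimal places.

z* = 1.282 at the 80% level.
p*(1−p*) = 0.2500.
Required n before rounding: 1.643524 × 0.2500 / 0.042² = 232.926.
Rounding up, n = 233.

n = 233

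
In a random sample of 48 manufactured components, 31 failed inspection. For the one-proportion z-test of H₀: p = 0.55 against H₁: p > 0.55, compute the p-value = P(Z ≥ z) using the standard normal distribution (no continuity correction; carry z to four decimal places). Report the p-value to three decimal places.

Sample proportion p̂ = 31/48 = 0.64583.
SE₀ = √(0.55·0.45/48) = 0.071807.
Test statistic (full precision, shown to 4 dp): z = (31/48 − 0.55)/SE₀ ≈ 1.3346.
p-value = P(Z ≥ z) with z = 1.3346 → 0.091.

p-value = 0.091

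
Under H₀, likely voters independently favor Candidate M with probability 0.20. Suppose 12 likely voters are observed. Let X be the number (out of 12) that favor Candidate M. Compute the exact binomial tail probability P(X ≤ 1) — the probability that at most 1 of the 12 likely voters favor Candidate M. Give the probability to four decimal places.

X is binomial with n = 12 and p = 0.20.
P(X ≤ 1) = C(12,0)·0.20^0·0.80^12 + C(12,1)·0.20^1·0.80^11.
= 0.068719 + 0.206158 = 0.2749.

P = 0.2749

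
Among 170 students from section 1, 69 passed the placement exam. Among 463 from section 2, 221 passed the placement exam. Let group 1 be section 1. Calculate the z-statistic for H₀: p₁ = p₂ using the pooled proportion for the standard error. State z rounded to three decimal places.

z = -1.599

Sample proportions: p̂₁ = 69/170 = 0.40588 and p̂₂ = 221/463 = 0.47732.
Pooled p̂ = (69+221)/(170+463) = 290/633 = 0.45814.
Pooled SE = √[0.2482474·0.00804218] ≈ 0.044682.
z = -0.07144/0.044682 = -1.599.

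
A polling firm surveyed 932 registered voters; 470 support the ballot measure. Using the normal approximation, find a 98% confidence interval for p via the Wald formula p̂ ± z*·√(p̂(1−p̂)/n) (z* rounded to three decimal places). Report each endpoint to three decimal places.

(0.466, 0.542)

p̂ = 470/932 = 0.50429.
SE(p̂) = √(0.50429·0.49571/932) = 0.016377.
z* = 2.326 at the 98% level.
Margin of error: 2.326 × 0.016377 = 0.03809.
So the interval runs from 0.466 to 0.542.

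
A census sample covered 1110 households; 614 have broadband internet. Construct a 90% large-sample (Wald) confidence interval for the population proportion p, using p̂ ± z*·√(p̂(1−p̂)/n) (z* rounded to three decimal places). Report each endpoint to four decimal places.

(0.5286, 0.5777)

With x = 614 successes in n = 1110, p̂ = 0.55315.
SE = √(p̂(1−p̂)/n) = √(0.247175/1110) = 0.014922.
z* = 1.645 at the 90% level.
Margin = 1.645·0.014922 = 0.02455.
So the interval runs from 0.5286 to 0.5777.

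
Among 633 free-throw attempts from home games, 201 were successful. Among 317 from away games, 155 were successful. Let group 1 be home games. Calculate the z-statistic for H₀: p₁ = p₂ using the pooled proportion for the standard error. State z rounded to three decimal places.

z = -5.147

Sample proportions: p̂₁ = 201/633 = 0.31754 and p̂₂ = 155/317 = 0.48896.
Pooling: p̂ = 356/950 = 0.37474.
SE = √[p̂(1−p̂)(1/n₁+1/n₂)] = √[0.37474·0.62526·(1/633+1/317)] ≈ 0.033306.
z = (p̂₁ − p̂₂)/SE = (0.31754 − 0.48896)/0.033306 = -0.17142/0.033306 = -5.147.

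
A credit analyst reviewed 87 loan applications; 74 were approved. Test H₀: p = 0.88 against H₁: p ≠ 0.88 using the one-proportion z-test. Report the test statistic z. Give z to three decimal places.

z = -0.845

p̂ = 74/87 = 0.85057.
SE₀ = √(0.88·0.12/87) = 0.034840.
z = (0.85057 − 0.88)/0.034840 = -0.02943/0.034840 = -0.845.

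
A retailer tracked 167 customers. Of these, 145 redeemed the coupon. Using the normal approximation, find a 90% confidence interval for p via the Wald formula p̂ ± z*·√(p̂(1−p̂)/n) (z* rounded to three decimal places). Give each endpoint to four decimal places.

(0.8252, 0.9113)

p̂ = 145/167 = 0.86826.
Standard error of p̂: √(0.114382/167) = √0.000684922 = 0.026171.
For 90% confidence, z* = 1.645.
Margin of error: 1.645 × 0.026171 = 0.04305.
So the interval runs from 0.8252 to 0.9113.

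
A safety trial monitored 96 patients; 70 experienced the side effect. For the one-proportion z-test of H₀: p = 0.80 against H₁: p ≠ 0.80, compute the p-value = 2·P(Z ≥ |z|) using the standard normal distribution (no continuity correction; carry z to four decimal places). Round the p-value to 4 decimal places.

p̂ = 70/96 = 0.72917.
Null standard error: √(0.80·0.20/96) = √0.001666667 = 0.040825.
Test statistic (full precision, shown to 4 dp): z = (70/96 − 0.80)/SE₀ ≈ -1.7351.
p-value = 2·P(Z ≥ |z|) with z = -1.7351 → 0.0827.

p-value = 0.0827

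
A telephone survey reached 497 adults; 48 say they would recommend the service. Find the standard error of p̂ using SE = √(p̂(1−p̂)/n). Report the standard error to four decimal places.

With x = 48 successes in n = 497, p̂ = 0.09658.
p̂(1−p̂) = 0.09658·0.90342 = 0.087252.
SE = √(0.087252/497) = 0.0132.

SE = 0.0132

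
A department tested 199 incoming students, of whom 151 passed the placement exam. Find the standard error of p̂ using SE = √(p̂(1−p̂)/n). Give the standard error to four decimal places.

SE = 0.0303

With x = 151 successes in n = 199, p̂ = 0.75879.
p̂(1−p̂) = 0.183028.
SE = √(0.183028/199) = √0.000919739 = 0.0303.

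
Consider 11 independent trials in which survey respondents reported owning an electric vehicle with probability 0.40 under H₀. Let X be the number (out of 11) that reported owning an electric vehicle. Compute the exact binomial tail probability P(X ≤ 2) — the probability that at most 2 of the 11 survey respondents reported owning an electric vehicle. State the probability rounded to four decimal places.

X ~ Binomial(n=11, p=0.40).
P(X ≤ 2) = C(11,0)·0.40^0·0.60^11 + C(11,1)·0.40^1·0.60^10 + C(11,2)·0.40^2·0.60^9.
= 0.003628 + 0.026605 + 0.088684 = 0.1189.

P = 0.1189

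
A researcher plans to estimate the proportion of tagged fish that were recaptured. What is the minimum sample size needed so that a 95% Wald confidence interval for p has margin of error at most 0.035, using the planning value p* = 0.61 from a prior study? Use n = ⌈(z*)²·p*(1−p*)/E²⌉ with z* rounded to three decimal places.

The 95% critical value is z* = 1.960.
p*(1−p*) = 0.2379.
(z*)²·p*(1−p*)/E² = 3.841600·0.2379/0.001225 = 746.054.
Rounding up, n = 747.

n = 747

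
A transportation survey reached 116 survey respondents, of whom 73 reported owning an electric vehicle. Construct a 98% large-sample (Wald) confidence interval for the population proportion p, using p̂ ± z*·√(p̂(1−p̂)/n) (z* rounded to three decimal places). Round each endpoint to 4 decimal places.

(0.5250, 0.7336)

p̂ = 73/116 = 0.62931.
Standard error of p̂: √(0.233279/116) = √0.002011024 = 0.044844.
z* = 2.326 at the 98% level.
Margin of error: 2.326 × 0.044844 = 0.10431.
CI: 0.62931 ± 0.10431 = (0.5250, 0.7336).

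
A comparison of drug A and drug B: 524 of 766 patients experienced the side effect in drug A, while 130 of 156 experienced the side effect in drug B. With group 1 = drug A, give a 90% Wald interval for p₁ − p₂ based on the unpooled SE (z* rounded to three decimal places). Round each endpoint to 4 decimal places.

(-0.2056, -0.0929)

p̂₁ = 0.68407, p̂₂ = 0.83333, so the observed difference is -0.14926.
SE = √(0.000282137 + 0.000890313) = √0.001172450 = 0.034241.
z* = 1.645 at the 90% level. Margin = 1.645·0.034241 = 0.05633.
Interval: -0.14926 ± 0.05633 → (-0.2056, -0.0929).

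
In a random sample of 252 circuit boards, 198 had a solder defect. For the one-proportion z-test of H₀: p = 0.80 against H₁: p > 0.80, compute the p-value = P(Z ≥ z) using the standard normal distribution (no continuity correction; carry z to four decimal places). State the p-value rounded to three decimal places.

p̂ = 198/252 = 0.78571.
SE₀ = √(0.80·0.20/252) = 0.025198.
Test statistic (full precision, shown to 4 dp): z = (198/252 − 0.80)/SE₀ ≈ -0.5669.
From the standard normal, P(Z ≥ z) = 0.715.

p-value = 0.715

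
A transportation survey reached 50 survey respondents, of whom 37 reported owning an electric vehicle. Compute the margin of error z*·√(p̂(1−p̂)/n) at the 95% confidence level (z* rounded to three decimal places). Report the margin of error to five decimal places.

ME = 0.12158

With x = 37 successes in n = 50, p̂ = 0.74000.
SE = √(p̂(1−p̂)/n) = √(0.192400/50) = 0.062032.
The 95% critical value is z* = 1.960.
So ME = 0.12158.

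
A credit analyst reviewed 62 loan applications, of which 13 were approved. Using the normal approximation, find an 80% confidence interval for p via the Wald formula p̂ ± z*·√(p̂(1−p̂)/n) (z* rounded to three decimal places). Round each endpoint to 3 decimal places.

Sample proportion p̂ = 13/62 = 0.20968.
SE(p̂) = √(0.20968·0.79032/62) = 0.051699.
The 80% critical value is z* = 1.282.
Margin of error: 1.282 × 0.051699 = 0.06628.
Interval: 0.20968 ± 0.06628 → (0.143, 0.276).

(0.143, 0.276)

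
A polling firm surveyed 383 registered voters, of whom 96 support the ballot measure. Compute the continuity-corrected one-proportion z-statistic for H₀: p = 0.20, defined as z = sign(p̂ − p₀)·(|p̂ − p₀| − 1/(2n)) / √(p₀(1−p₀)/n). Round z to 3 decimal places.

z = 2.414

p̂ = 96/383 = 0.25065. p̂ − p₀ = 0.050653.
1/(2n) = 0.001305.
Corrected numerator: |0.050653| − 0.001305 = 0.049348.
SE₀ = √(0.20·0.80/383) = 0.020439.
z = +0.049348/0.020439 = 2.414.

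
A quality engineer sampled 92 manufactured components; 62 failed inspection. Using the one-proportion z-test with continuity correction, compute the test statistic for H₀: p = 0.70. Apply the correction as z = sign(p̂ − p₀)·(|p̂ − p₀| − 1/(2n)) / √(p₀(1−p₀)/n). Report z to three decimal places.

z = -0.432

The sample proportion is 62/92 = 0.67391. p̂ − p₀ = -0.026087.
1/(2n) = 0.005435.
Corrected numerator: |-0.026087| − 0.005435 = 0.020652.
SE₀ = √(0.70·0.30/92) = 0.047777.
z = (−)0.020652/0.047777 = -0.432.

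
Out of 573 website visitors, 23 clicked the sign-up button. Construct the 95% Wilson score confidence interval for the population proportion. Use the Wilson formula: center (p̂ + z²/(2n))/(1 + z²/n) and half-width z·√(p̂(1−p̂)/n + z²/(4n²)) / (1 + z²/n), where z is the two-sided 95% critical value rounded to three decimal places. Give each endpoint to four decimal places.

p̂ = 23/573 = 0.04014; z = 1.960, so z² = 3.841600.
1 + z²/n = 1.006704.
Adjusted center: (0.04014 + z²/(2n))/1.006704 = 0.04320.
Radicand: p̂(1−p̂)/n + z²/(4n²) = 0.000067240 + 0.000002925 = 0.000070165.
Half-width = z·√(radicand)/denom = 1.960·0.008376/1.006704 = 0.01631.
Interval: 0.04320 ± 0.01631 → (0.0269, 0.0595).

(0.0269, 0.0595)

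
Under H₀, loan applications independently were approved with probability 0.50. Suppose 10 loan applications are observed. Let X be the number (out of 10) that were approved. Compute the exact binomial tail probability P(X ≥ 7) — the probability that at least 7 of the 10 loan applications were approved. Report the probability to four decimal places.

X ~ Binomial(n=10, p=0.50).
P(X ≥ 7) = C(10,7)·0.50^7·0.50^3 + C(10,8)·0.50^8·0.50^2 + C(10,9)·0.50^9·0.50^1 + C(10,10)·0.50^10·0.50^0.
= 0.117188 + 0.043945 + 0.009766 + 0.000977 = 0.1719.

P = 0.1719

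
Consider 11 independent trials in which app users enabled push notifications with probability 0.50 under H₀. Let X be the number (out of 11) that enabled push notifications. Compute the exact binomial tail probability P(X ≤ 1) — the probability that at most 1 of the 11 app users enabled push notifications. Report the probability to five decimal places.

X ~ Binomial(n=11, p=0.50).
P(X ≤ 1) = C(11,0)·0.50^0·0.50^11 + C(11,1)·0.50^1·0.50^10.
= 0.000488 + 0.005371 = 0.00586.

P = 0.00586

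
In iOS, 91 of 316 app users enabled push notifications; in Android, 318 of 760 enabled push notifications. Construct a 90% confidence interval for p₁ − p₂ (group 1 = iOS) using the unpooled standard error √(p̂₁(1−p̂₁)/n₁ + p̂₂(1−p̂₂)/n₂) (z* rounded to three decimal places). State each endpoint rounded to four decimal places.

(-0.1817, -0.0792)

p̂₁ = 91/316 = 0.28797, p̂₂ = 318/760 = 0.41842; p̂₁ − p̂₂ = -0.13045.
SE = √(0.000648877 + 0.000320191) = √0.000969068 = 0.031130.
The 90% critical value is z* = 1.645. Margin = 1.645·0.031130 = 0.05121.
So the interval runs from -0.1817 to -0.0792.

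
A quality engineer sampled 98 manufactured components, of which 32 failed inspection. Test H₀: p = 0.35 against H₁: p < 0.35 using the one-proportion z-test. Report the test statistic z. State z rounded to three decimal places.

z = -0.487

p̂ = 32/98 = 0.32653.
SE₀ = √(0.35·0.65/98) = 0.048181.
Test statistic: z = -0.02347/0.048181 = -0.487.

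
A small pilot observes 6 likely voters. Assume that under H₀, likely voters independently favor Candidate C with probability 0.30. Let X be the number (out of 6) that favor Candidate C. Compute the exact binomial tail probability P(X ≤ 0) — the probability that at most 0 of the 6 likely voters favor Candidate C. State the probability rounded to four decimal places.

X is binomial with n = 6 and p = 0.30.
P(X ≤ 0) = C(6,0)·0.30^0·0.70^6.
= 0.117649 = 0.1176.

P = 0.1176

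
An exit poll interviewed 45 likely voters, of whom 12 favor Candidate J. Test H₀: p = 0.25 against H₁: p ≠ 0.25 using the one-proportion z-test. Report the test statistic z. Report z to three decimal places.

z = 0.258

The sample proportion is 12/45 = 0.26667.
Under H₀, SE = √(p₀(1−p₀)/n) = √(0.25·0.75/45) = √0.004166667 = 0.064550.
z = (0.26667 − 0.25)/0.064550 = 0.01667/0.064550 = 0.258.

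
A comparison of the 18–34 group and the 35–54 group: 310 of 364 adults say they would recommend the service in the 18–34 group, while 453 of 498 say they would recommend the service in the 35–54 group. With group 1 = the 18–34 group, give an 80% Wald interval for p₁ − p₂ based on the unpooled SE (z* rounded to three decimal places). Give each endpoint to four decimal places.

p̂₁ = 0.85165, p̂₂ = 0.90964, so the observed difference is -0.05799.
SE = √(0.000347097 + 0.000165053) = √0.000512150 = 0.022631.
The 80% critical value is z* = 1.282. Margin = 1.282·0.022631 = 0.02901.
So the interval runs from -0.0870 to -0.0290.

(-0.0870, -0.0290)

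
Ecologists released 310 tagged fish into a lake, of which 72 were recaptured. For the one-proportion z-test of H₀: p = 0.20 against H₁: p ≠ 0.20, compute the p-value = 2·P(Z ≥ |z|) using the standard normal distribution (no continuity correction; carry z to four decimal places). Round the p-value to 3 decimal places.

p-value = 0.156

The sample proportion is 72/310 = 0.23226.
Null standard error: √(0.20·0.80/310) = √0.000516129 = 0.022718.
z = (p̂ − p₀)/SE = (72/310 − 0.20)/0.022718 ≈ 1.4199.
From the standard normal, 2·P(Z ≥ |z|) = 0.156.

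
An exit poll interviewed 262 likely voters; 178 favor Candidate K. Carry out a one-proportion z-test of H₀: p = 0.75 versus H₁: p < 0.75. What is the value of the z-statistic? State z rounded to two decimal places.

z = -2.64

The sample proportion is 178/262 = 0.67939.
Under H₀, SE = √(p₀(1−p₀)/n) = √(0.75·0.25/262) = √0.000715649 = 0.026752.
z = (p̂ − p₀)/SE = (0.67939 − 0.75)/0.026752 = -2.64.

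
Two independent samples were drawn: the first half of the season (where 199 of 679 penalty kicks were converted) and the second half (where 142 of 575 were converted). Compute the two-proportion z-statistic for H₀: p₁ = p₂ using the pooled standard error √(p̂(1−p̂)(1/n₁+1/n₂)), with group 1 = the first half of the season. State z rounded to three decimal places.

Sample proportions: p̂₁ = 199/679 = 0.29308 and p̂₂ = 142/575 = 0.24696.
Pooled p̂ = (199+142)/(679+575) = 341/1254 = 0.27193.
Pooled SE = √[0.1979840·0.00321188] ≈ 0.025217.
z = (p̂₁ − p̂₂)/SE = (0.29308 − 0.24696)/0.025217 = 0.04612/0.025217 = 1.829.

z = 1.829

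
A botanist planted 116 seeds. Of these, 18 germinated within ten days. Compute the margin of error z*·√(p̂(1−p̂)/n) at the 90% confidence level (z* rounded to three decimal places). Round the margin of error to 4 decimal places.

p̂ = 18/116 = 0.15517.
SE(p̂) = √(0.15517·0.84483/116) = 0.033617.
z* = 1.645 at the 90% level.
So ME = 0.0553.

ME = 0.0553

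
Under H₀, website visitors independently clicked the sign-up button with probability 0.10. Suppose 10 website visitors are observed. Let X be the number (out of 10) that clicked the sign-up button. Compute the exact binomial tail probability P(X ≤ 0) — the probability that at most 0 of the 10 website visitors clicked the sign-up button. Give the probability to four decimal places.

X is binomial with n = 10 and p = 0.10.
P(X ≤ 0) = C(10,0)·0.10^0·0.90^10.
= 0.348678 = 0.3487.

P = 0.3487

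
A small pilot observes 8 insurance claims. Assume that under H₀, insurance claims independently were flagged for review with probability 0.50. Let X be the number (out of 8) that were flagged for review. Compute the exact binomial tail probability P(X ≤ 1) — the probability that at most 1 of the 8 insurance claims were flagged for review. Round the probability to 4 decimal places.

P = 0.0352

X ~ Binomial(n=8, p=0.50).
P(X ≤ 1) = C(8,0)·0.50^0·0.50^8 + C(8,1)·0.50^1·0.50^7.
= 0.003906 + 0.031250 = 0.0352.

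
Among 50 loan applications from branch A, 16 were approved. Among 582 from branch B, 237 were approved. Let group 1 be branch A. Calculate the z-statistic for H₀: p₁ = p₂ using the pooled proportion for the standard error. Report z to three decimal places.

z = -1.208

p̂₁ = 16/50 = 0.32000, p̂₂ = 237/582 = 0.40722.
Pooling: p̂ = 253/632 = 0.40032.
SE = √[p̂(1−p̂)(1/n₁+1/n₂)] = √[0.40032·0.59968·(1/50+1/582)] ≈ 0.072206.
z = (p̂₁ − p̂₂)/SE = (0.32000 − 0.40722)/0.072206 = -0.08722/0.072206 = -1.208.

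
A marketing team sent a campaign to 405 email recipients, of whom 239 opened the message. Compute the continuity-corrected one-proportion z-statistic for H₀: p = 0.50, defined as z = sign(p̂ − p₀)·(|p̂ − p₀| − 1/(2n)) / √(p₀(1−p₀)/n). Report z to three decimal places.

p̂ = 239/405 = 0.59012. p̂ − p₀ = 0.090123.
1/(2n) = 0.001235.
Corrected numerator: |0.090123| − 0.001235 = 0.088888.
Null standard error: √(0.50·0.50/405) = √0.000617284 = 0.024845.
z = (+)0.088888/0.024845 = 3.578.

z = 3.578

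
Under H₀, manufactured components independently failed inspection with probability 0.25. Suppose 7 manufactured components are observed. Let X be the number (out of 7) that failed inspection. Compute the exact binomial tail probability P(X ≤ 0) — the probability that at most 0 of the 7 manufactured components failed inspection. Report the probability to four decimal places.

X ~ Binomial(n=7, p=0.25).
P(X ≤ 0) = C(7,0)·0.25^0·0.75^7.
= 0.133484 = 0.1335.

P = 0.1335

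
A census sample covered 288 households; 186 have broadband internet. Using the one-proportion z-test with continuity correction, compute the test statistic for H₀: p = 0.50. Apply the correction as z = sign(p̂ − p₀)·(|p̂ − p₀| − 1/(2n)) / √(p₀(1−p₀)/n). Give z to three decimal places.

Sample proportion p̂ = 186/288 = 0.64583. p̂ − p₀ = 0.145833.
1/(2n) = 0.001736.
Corrected numerator: |0.145833| − 0.001736 = 0.144097.
Null standard error: √(0.50·0.50/288) = √0.000868056 = 0.029463.
z = (+)0.144097/0.029463 = 4.891.

z = 4.891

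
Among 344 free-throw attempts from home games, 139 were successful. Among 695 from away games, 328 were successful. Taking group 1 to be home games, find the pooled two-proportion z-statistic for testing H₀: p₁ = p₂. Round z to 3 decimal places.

z = -2.070

Sample proportions: p̂₁ = 139/344 = 0.40407 and p̂₂ = 328/695 = 0.47194.
Pooled p̂ = (139+328)/(344+695) = 467/1039 = 0.44947.
SE = √[p̂(1−p̂)(1/n₁+1/n₂)] = √[0.44947·0.55053·(1/344+1/695)] ≈ 0.032793.
z = (p̂₁ − p̂₂)/SE = (0.40407 − 0.47194)/0.032793 = -0.06787/0.032793 = -2.070.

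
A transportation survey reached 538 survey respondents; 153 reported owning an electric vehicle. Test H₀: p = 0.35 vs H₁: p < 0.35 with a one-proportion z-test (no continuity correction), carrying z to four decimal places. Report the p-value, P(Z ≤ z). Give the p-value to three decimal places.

p-value = 0.001

p̂ = 153/538 = 0.28439.
Null standard error: √(0.35·0.65/538) = √0.000422862 = 0.020564.
z = (p̂ − p₀)/SE = (153/538 − 0.35)/0.020564 ≈ -3.1908.
From the standard normal, P(Z ≤ z) = 0.001.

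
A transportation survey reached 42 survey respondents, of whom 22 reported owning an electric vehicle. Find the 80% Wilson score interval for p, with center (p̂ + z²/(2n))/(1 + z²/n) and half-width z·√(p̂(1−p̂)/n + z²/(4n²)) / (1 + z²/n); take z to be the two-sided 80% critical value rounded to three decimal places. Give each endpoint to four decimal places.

(0.4260, 0.6198)

p̂ = 22/42 = 0.52381; z = 1.282, so z² = 1.643524.
1 + z²/n = 1.039132.
Adjusted center: (0.52381 + z²/(2n))/1.039132 = 0.52291.
Radicand: p̂(1−p̂)/n + z²/(4n²) = 0.005938883 + 0.000232926 = 0.006171809.
Half-width = z·√(radicand)/denom = 1.282·0.078561/1.039132 = 0.09692.
So the interval runs from 0.4260 to 0.6198.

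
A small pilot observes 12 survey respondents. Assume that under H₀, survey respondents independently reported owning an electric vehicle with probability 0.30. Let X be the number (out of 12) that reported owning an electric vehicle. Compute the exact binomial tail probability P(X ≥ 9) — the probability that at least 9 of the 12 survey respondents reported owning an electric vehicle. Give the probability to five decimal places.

P = 0.00169

X ~ Binomial(n=12, p=0.30).
P(X ≥ 9) = C(12,9)·0.30^9·0.70^3 + C(12,10)·0.30^10·0.70^2 + C(12,11)·0.30^11·0.70^1 + C(12,12)·0.30^12·0.70^0.
= 0.001485 + 0.000191 + 0.000015 + 0.000001 = 0.00169.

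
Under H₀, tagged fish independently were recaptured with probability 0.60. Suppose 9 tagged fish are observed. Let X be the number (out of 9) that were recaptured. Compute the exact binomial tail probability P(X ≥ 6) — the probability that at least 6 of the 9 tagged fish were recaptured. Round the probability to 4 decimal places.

X is binomial with n = 9 and p = 0.60.
P(X ≥ 6) = C(9,6)·0.60^6·0.40^3 + C(9,7)·0.60^7·0.40^2 + C(9,8)·0.60^8·0.40^1 + C(9,9)·0.60^9·0.40^0.
= 0.250823 + 0.161243 + 0.060466 + 0.010078 = 0.4826.

P = 0.4826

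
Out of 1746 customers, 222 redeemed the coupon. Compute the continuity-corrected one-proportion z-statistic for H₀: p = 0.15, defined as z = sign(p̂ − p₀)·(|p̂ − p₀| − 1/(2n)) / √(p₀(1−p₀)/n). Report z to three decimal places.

z = -2.641

Sample proportion p̂ = 222/1746 = 0.12715. p̂ − p₀ = -0.022852.
Continuity correction 1/(2n) = 1/3492 = 0.000286.
Corrected numerator: |-0.022852| − 0.000286 = 0.022566.
Null standard error: √(0.15·0.85/1746) = √0.000073024 = 0.008545.
z = (−)0.022566/0.008545 = -2.641.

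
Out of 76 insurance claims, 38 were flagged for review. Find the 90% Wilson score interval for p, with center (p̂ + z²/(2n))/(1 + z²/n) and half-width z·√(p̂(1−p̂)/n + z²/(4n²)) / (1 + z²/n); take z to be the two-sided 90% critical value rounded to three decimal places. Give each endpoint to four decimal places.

(0.4073, 0.5927)

Here p̂ = 38/76 = 0.50000 and z = 1.645 (z² = 2.706025).
Denominator 1 + z²/n = 1 + 2.706025/76 = 1.035606.
Adjusted center: (0.50000 + z²/(2n))/1.035606 = 0.50000.
Radicand: p̂(1−p̂)/n + z²/(4n²) = 0.003289474 + 0.000117124 = 0.003406598.
Half-width = z·√(radicand)/denom = 1.645·0.058366/1.035606 = 0.09271.
CI: 0.50000 ± 0.09271 = (0.4073, 0.5927).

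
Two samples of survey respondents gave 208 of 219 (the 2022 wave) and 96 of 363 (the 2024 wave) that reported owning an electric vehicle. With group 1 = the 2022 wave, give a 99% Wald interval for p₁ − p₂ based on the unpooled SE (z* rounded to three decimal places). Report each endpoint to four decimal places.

p̂₁ = 208/219 = 0.94977, p̂₂ = 96/363 = 0.26446; p̂₁ − p̂₂ = 0.68531.
Unpooled SE = √(p̂₁(1−p̂₁)/n₁ + p̂₂(1−p̂₂)/n₂) = √(0.000217833 + 0.000535874) = 0.027454.
z* = 2.576 at the 99% level. Margin of error = 0.07072.
CI: 0.68531 ± 0.07072 = (0.6146, 0.7560).

(0.6146, 0.7560)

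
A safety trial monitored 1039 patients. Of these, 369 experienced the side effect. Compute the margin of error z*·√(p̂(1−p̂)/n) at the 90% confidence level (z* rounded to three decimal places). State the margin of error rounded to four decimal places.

ME = 0.0244

Sample proportion p̂ = 369/1039 = 0.35515.
SE(p̂) = √(0.35515·0.64485/1039) = 0.014847.
For 90% confidence, z* = 1.645.
So ME = 0.0244.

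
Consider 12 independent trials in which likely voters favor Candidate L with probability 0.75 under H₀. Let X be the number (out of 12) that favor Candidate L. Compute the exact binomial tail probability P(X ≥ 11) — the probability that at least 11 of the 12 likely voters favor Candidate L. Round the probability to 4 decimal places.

P = 0.1584

X ~ Binomial(n=12, p=0.75).
P(X ≥ 11) = C(12,11)·0.75^11·0.25^1 + C(12,12)·0.75^12·0.25^0.
= 0.126705 + 0.031676 = 0.1584.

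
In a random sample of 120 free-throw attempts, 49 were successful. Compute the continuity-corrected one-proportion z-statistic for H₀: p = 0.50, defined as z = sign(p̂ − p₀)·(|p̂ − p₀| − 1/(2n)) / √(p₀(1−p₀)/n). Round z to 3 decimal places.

p̂ = 49/120 = 0.40833. p̂ − p₀ = -0.091667.
Continuity correction 1/(2n) = 1/240 = 0.004167.
Corrected numerator: |-0.091667| − 0.004167 = 0.087500.
SE₀ = √(0.50·0.50/120) = 0.045644.
z = −0.087500/0.045644 = -1.917.

z = -1.917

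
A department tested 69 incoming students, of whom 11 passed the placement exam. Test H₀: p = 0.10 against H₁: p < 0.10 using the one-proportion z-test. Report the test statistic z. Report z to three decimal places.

The sample proportion is 11/69 = 0.15942.
SE₀ = √(0.10·0.90/69) = 0.036116.
z = (p̂ − p₀)/SE = (0.15942 − 0.10)/0.036116 = 1.645.

z = 1.645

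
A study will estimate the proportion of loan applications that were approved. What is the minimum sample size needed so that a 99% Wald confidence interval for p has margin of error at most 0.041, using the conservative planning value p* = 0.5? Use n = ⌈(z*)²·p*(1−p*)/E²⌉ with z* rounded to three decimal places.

The 99% critical value is z* = 2.576.
p*(1−p*) = 0.2500.
(z*)²·p*(1−p*)/E² = 6.635776·0.2500/0.001681 = 986.879.
Rounding up, n = 987.

n = 987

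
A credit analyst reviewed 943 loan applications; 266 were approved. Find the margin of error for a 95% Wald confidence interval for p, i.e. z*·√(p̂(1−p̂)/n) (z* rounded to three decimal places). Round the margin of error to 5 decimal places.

With x = 266 successes in n = 943, p̂ = 0.28208.
SE = √(p̂(1−p̂)/n) = √(0.202510/943) = 0.014654.
The 95% critical value is z* = 1.960.
ME = 1.960·0.014654 = 0.02872.

ME = 0.02872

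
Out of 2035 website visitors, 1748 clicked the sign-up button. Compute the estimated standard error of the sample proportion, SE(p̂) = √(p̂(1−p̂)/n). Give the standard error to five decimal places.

SE = 0.00772

With x = 1748 successes in n = 2035, p̂ = 0.85897.
p̂(1−p̂) = 0.121141.
SE = √(0.121141/2035) = 0.00772.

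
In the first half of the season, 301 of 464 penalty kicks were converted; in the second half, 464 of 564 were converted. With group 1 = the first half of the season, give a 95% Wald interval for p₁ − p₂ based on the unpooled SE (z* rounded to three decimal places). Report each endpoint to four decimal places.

(-0.2277, -0.1203)

p̂₁ = 301/464 = 0.64871, p̂₂ = 464/564 = 0.82270; p̂₁ − p̂₂ = -0.17399.
Unpooled SE = √(p̂₁(1−p̂₁)/n₁ + p̂₂(1−p̂₂)/n₂) = √(0.000491134 + 0.000258631) = 0.027382.
The 95% critical value is z* = 1.960. Margin = 1.960·0.027382 = 0.05367.
Interval: -0.17399 ± 0.05367 → (-0.2277, -0.1203).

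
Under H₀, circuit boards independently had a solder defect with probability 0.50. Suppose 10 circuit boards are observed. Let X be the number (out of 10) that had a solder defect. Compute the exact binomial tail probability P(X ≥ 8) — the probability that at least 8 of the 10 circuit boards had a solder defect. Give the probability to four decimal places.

P = 0.0547

X is binomial with n = 10 and p = 0.50.
P(X ≥ 8) = C(10,8)·0.50^8·0.50^2 + C(10,9)·0.50^9·0.50^1 + C(10,10)·0.50^10·0.50^0.
= 0.043945 + 0.009766 + 0.000977 = 0.0547.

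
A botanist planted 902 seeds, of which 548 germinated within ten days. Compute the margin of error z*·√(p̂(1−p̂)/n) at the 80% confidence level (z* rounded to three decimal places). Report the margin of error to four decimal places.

p̂ = 548/902 = 0.60754.
Standard error of p̂: √(0.238435/902) = √0.000264341 = 0.016259.
z* = 1.282 at the 80% level.
Margin of error = z*·SE = 1.282 × 0.016259 = 0.0208.

ME = 0.0208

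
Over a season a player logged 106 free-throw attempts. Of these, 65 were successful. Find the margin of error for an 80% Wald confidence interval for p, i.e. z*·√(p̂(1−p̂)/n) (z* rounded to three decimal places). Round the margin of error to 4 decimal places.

ME = 0.0606

With x = 65 successes in n = 106, p̂ = 0.61321.
Standard error of p̂: √(0.237184/106) = √0.002237585 = 0.047303.
z* = 1.282 at the 80% level.
ME = 1.282·0.047303 = 0.0606.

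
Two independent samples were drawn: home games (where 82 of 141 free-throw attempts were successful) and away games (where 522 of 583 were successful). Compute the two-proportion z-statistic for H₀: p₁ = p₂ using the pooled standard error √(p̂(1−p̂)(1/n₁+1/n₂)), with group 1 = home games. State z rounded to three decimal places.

p̂₁ = 82/141 = 0.58156, p̂₂ = 522/583 = 0.89537.
Pooling: p̂ = 604/724 = 0.83425.
Pooled SE = √[0.1382742·0.00880746] ≈ 0.034898.
z = (p̂₁ − p̂₂)/SE = (0.58156 − 0.89537)/0.034898 = -0.31381/0.034898 = -8.992.

z = -8.992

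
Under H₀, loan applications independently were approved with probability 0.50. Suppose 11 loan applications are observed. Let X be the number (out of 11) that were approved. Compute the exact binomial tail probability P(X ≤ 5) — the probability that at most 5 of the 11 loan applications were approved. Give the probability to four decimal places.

X is binomial with n = 11 and p = 0.50.
P(X ≤ 5) = Σ_{j=0}^{5} C(11,j)·0.50^j·0.50^{11−j}.
= 0.000488 + 0.005371 + 0.026855 + 0.080566 + 0.161133 + 0.225586 = 0.5000.

P = 0.5000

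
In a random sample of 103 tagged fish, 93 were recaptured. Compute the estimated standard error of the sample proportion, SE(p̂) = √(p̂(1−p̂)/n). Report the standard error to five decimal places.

SE = 0.02917

The sample proportion is 93/103 = 0.90291.
p̂(1−p̂) = 0.90291·0.09709 = 0.087664.
SE = √(0.087664/103) = 0.02917.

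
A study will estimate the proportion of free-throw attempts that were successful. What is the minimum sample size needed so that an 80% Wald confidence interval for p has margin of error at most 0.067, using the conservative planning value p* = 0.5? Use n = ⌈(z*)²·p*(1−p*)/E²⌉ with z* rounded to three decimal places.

n = 92

z* = 1.282 at the 80% level.
p*(1−p*) = 0.2500.
(z*)²·p*(1−p*)/E² = 1.643524·0.2500/0.004489 = 91.531.
Rounding up, n = 92.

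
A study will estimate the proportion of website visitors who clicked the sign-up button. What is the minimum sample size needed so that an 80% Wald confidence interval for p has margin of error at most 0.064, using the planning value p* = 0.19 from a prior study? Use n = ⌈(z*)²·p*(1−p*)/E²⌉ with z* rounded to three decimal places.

n = 62

The 80% critical value is z* = 1.282.
p*(1−p*) = 0.1539.
Required n before rounding: 1.643524 × 0.1539 / 0.064² = 61.753.
⌈61.753⌉ = 62.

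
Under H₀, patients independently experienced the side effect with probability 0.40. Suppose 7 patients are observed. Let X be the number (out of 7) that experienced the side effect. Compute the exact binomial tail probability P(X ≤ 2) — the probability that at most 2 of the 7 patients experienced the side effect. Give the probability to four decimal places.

P = 0.4199

X ~ Binomial(n=7, p=0.40).
P(X ≤ 2) = C(7,0)·0.40^0·0.60^7 + C(7,1)·0.40^1·0.60^6 + C(7,2)·0.40^2·0.60^5.
= 0.027994 + 0.130637 + 0.261274 = 0.4199.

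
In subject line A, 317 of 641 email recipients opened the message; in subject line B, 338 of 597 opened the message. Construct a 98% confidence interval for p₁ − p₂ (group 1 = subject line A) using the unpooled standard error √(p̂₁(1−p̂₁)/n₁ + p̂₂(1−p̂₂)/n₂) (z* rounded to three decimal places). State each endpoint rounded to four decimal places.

p̂₁ = 0.49454, p̂₂ = 0.56616, so the observed difference is -0.07162.
SE = √(0.000389969 + 0.000411428) = √0.000801397 = 0.028309.
For 98% confidence, z* = 2.326. Margin = 2.326·0.028309 = 0.06585.
CI: -0.07162 ± 0.06585 = (-0.1375, -0.0058).

(-0.1375, -0.0058)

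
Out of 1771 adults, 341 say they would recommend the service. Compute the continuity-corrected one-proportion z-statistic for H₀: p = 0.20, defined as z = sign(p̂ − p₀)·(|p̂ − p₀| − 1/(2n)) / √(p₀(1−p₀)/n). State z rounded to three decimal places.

Sample proportion p̂ = 341/1771 = 0.19255. p̂ − p₀ = -0.007453.
Continuity correction 1/(2n) = 1/3542 = 0.000282.
Corrected numerator: |-0.007453| − 0.000282 = 0.007171.
Under H₀, SE = √(p₀(1−p₀)/n) = √(0.20·0.80/1771) = √0.000090344 = 0.009505.
z = (−)0.007171/0.009505 = -0.754.

z = -0.754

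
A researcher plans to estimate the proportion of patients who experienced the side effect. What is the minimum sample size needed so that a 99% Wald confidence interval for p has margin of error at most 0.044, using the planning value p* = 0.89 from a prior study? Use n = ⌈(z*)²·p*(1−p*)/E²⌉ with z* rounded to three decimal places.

n = 336

z* = 2.576 at the 99% level.
p*(1−p*) = 0.0979.
(z*)²·p*(1−p*)/E² = 6.635776·0.0979/0.001936 = 335.559.
⌈335.559⌉ = 336.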